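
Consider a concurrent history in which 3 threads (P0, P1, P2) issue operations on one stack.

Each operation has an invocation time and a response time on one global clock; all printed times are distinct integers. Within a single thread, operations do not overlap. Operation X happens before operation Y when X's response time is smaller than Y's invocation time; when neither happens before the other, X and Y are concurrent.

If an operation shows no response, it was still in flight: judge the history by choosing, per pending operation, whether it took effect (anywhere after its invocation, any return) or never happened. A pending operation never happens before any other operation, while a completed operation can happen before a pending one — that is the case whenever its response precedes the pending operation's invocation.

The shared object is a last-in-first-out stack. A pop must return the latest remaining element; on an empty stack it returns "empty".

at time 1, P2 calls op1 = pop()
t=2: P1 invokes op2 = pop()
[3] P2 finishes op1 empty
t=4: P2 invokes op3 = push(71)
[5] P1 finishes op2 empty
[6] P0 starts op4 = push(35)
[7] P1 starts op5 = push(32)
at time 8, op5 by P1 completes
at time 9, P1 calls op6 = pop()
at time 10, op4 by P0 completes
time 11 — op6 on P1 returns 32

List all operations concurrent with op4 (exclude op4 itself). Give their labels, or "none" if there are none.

op3, op5, op6

op4 runs from 6 to 10; window-overlapping ops are concurrent
op1 [1,3]: before
op2 [2,5]: before
op3 [4,…): concurrent
op5 [7,8]: concurrent
op6 [9,11]: concurrent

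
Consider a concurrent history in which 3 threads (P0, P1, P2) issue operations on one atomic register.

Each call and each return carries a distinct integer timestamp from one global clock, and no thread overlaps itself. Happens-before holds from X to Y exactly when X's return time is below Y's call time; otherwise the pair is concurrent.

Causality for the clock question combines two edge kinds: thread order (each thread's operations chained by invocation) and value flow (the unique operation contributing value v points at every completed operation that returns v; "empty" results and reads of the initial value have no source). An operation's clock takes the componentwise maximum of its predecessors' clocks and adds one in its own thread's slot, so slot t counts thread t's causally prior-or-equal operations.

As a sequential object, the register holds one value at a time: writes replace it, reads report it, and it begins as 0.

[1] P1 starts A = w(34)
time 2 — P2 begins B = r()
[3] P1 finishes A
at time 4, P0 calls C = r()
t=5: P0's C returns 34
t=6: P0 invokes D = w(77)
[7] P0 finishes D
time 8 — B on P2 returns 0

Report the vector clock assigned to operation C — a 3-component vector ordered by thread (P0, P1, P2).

B (invocation 2): nothing precedes it; P2's component alone gives (0, 0, 1)
A (invocation 1): nothing precedes it; P1's component alone gives (0, 1, 0)
from VC(A)=(0, 1, 0), C (invoked 4) maxes components and bumps P0 → (1, 1, 0)
from VC(C)=(1, 1, 0), D (invoked 6) maxes components and bumps P0 → (2, 1, 0)
target: VC(C) = (1, 1, 0)

(1, 1, 0)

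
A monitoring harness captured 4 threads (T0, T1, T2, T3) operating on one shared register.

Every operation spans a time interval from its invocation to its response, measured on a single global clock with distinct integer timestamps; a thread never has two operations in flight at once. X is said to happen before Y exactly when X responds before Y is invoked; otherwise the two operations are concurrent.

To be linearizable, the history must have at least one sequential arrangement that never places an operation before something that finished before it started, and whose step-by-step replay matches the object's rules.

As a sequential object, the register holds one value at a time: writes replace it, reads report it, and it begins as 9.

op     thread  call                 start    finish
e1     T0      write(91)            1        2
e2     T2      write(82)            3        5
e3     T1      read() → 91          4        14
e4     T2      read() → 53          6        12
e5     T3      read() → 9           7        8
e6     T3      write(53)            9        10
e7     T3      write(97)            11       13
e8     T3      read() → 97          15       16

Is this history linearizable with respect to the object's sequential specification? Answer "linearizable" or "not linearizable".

cut after 7 events: linearizable; cut after 8 events (e5 responds, time 8): not linearizable
a single order respects real time; the 3 completed register operations fail replay along it
including or dropping the 2 pending operations (e3, e4) in any combination fails
one such order, e1, e2, e5 (pending dropped), breaks at step 3 where e5 read() → 9 is illegal

not linearizable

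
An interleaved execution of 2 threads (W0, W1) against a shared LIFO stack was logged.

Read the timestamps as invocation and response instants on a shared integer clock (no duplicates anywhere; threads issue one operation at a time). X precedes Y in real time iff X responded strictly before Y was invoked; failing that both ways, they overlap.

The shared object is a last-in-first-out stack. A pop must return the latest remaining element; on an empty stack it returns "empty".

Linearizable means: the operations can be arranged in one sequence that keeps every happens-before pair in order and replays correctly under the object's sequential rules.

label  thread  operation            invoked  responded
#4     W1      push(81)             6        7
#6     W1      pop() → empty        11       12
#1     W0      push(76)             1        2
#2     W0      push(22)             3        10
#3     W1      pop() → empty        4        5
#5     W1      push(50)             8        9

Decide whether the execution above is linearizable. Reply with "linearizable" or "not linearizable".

already the first 5 events (up to #3's response at time 5) admit no linearization; the first 4 still do
the completed operations (2 total) allow one real-time order; the LIFO stack replay rejects it
include/drop combinations of the 1 pending operation (#2) were all tried; none helps
take #1, #3 (pending dropped): step 2 already fails, because #3 pop() → empty cannot occur there

not linearizable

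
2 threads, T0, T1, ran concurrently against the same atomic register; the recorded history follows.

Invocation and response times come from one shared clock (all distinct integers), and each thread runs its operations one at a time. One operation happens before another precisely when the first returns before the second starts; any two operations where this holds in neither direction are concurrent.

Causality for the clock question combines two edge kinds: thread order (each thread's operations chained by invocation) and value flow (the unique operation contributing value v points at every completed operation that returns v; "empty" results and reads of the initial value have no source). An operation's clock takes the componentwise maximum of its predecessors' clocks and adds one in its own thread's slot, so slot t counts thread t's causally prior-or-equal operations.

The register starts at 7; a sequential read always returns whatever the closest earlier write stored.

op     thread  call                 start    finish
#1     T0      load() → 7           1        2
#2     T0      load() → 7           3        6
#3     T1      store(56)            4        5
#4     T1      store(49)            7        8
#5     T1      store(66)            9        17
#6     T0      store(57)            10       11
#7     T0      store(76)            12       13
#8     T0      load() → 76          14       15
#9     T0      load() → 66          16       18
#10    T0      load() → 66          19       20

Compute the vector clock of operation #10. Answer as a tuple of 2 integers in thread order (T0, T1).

root op #3, invoked 4: fresh clock plus T1's own tick → (0, 1)
root op #1, invoked 1: fresh clock plus T0's own tick → (1, 0)
from VC(#3)=(0, 1), #4 (invoked 7) maxes components and bumps T1 → (0, 2)
from VC(#1)=(1, 0), #2 (invoked 3) maxes components and bumps T0 → (2, 0)
from VC(#4)=(0, 2), #5 (invoked 9) maxes components and bumps T1 → (0, 3)
from VC(#2)=(2, 0), #6 (invoked 10) maxes components and bumps T0 → (3, 0)
from VC(#6)=(3, 0), #7 (invoked 12) maxes components and bumps T0 → (4, 0)
from VC(#7)=(4, 0), #8 (invoked 14) maxes components and bumps T0 → (5, 0)
from VC(#5)=(0, 3), VC(#8)=(5, 0), #9 (invoked 16) maxes components and bumps T0 → (6, 3)
from VC(#5)=(0, 3), VC(#9)=(6, 3), #10 (invoked 19) maxes components and bumps T0 → (7, 3)
target: VC(#10) = (7, 3)

(7, 3)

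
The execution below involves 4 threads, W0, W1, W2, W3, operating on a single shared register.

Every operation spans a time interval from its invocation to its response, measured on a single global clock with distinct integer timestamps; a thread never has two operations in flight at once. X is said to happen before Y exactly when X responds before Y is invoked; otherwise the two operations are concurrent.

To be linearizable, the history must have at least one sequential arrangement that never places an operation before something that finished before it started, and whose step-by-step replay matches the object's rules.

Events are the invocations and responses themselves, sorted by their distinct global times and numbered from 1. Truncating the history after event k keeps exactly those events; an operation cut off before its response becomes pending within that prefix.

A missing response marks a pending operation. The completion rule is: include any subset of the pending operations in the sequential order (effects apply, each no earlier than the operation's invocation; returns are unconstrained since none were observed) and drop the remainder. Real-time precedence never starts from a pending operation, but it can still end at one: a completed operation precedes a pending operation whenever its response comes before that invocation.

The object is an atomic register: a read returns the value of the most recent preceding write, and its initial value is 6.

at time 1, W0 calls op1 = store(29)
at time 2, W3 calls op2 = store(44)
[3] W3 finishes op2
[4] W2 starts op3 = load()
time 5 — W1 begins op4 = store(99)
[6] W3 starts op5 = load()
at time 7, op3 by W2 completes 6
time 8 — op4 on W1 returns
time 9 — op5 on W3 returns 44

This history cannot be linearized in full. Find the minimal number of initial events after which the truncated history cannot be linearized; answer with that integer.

7

one valid order for events 1..6 is op1, op2:
1. op1 store(29) (pending, included), leaving value 29
2. op2 store(44), leaving value 44
adding event 7 (op3 responds at 7) leaves no legal real-time order
include/drop combinations of the 3 pending operations (op1, op4, op5) were all tried; none helps
for example op2, op3 (pending dropped) fails at step 2: op3 load() → 6 is not legal there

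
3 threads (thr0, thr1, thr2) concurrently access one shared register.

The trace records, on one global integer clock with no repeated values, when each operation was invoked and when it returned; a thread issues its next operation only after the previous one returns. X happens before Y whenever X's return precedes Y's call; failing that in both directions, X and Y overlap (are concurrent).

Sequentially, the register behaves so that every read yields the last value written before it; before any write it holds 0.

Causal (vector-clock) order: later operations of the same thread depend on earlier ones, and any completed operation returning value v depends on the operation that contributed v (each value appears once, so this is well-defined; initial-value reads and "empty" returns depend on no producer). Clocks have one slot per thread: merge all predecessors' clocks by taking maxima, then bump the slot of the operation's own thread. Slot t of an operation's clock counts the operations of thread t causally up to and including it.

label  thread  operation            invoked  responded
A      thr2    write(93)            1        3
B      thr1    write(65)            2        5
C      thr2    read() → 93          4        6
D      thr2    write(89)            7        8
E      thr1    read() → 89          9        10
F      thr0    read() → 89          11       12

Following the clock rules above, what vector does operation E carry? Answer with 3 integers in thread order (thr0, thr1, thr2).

(0, 2, 3)

no predecessors for A (invoked 1): thr2 increments from zero → (0, 0, 1)
no predecessors for B (invoked 2): thr1 increments from zero → (0, 1, 0)
invoked at 4, C merges VC(A)=(0, 0, 1) and bumps thr2's slot → (0, 0, 2)
invoked at 7, D merges VC(C)=(0, 0, 2) and bumps thr2's slot → (0, 0, 3)
invoked at 11, F merges VC(D)=(0, 0, 3) and bumps thr0's slot → (1, 0, 3)
invoked at 9, E merges VC(B)=(0, 1, 0), VC(D)=(0, 0, 3) and bumps thr1's slot → (0, 2, 3)
target: VC(E) = (0, 2, 3)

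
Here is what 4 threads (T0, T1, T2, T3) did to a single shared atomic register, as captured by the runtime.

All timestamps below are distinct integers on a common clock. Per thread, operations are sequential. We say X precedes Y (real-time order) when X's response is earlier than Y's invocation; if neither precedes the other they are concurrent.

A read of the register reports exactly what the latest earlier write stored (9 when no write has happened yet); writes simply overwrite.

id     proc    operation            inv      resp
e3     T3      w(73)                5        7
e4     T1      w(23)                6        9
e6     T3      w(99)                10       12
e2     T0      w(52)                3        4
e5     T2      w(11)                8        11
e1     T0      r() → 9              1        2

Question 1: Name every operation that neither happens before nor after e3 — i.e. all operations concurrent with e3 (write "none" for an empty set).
overlap test against e3 [5,7]: concurrent iff the interval meets 5..7
e1 [1,2]: before
e2 [3,4]: before
e4 [6,9]: concurrent
e5 [8,11]: after
e6 [10,12]: after

e4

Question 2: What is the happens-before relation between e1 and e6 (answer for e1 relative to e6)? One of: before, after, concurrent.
e1 spans [1,2], e6 spans [10,12]
resp(e1)=2 < inv(e6)=10

before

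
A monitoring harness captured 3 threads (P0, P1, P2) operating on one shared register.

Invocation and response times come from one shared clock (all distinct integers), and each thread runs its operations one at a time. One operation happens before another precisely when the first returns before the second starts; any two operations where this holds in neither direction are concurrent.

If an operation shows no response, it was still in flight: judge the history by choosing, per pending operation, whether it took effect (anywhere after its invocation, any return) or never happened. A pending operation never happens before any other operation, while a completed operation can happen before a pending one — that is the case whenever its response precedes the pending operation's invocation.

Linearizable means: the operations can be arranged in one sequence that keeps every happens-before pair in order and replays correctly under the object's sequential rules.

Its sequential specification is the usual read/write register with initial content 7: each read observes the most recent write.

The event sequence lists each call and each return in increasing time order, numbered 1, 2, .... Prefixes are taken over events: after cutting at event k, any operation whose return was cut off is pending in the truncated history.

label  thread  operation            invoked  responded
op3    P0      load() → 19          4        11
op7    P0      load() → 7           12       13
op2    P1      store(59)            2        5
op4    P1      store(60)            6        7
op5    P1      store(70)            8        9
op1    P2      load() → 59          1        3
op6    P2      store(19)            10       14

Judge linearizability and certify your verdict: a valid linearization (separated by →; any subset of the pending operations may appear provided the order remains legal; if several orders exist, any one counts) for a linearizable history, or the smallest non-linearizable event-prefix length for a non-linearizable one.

not linearizable — minimal violating prefix: 13 events

already the first 13 events (up to op7's response at time 13) admit no linearization; the first 12 still do
6 completed operations, 7 real-time-consistent orders — every register replay fails
completion choices over the 1 pending operation (op6) were checked; none helps
e.g. op1, op2, op3, op4, op5, op7 (pending dropped): illegal at step 1, since op1 load() → 59 cannot apply there
e.g. op1, op2, op4, op3, op5, op7 (pending dropped): illegal at step 1, since op1 load() → 59 cannot apply there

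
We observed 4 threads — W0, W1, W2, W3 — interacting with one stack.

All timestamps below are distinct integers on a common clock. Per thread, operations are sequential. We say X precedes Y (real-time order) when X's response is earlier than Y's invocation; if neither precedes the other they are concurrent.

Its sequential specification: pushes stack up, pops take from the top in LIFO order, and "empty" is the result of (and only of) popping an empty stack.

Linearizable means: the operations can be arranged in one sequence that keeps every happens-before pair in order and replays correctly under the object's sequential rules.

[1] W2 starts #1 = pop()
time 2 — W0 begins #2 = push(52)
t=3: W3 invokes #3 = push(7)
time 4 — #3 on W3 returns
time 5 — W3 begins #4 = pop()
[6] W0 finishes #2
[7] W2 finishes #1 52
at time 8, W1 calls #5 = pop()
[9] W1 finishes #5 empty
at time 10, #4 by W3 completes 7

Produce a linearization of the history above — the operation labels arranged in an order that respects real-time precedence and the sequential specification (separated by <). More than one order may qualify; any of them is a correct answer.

1. #2 push(52), leaving stack <52>
2. #1 pop() → 52, leaving stack <>
3. #3 push(7), leaving stack <7>
4. #4 pop() → 7, leaving stack <>
5. #5 pop() → empty, leaving stack <>

#2 < #1 < #3 < #4 < #5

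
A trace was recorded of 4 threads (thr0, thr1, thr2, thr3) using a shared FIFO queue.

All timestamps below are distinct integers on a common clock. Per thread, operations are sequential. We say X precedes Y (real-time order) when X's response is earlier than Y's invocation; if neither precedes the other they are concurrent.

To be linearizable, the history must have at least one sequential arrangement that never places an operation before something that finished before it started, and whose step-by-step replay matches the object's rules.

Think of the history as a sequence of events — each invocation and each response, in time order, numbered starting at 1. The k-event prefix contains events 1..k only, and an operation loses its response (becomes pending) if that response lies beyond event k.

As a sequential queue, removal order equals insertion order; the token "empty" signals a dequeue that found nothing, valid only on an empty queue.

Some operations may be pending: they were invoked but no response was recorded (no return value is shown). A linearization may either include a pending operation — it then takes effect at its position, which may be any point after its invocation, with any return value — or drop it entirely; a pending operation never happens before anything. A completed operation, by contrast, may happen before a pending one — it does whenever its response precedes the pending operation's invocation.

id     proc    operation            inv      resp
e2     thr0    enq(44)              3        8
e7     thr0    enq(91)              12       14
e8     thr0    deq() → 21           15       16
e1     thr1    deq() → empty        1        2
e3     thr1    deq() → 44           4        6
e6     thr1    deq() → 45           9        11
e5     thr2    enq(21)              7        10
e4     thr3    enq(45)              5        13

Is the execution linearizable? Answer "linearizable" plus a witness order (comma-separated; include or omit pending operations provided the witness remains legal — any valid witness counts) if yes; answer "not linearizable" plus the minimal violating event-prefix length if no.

after step 1 (e1 deq() → empty): queue <>
after step 2 (e2 enq(44)): queue <44>
after step 3 (e3 deq() → 44): queue <>
after step 4 (e4 enq(45)): queue <45>
after step 5 (e5 enq(21)): queue <45,21>
after step 6 (e6 deq() → 45): queue <21>
after step 7 (e7 enq(91)): queue <21,91>
after step 8 (e8 deq() → 21): queue <91>

linearizable — witness: e1, e2, e3, e4, e5, e6, e7, e8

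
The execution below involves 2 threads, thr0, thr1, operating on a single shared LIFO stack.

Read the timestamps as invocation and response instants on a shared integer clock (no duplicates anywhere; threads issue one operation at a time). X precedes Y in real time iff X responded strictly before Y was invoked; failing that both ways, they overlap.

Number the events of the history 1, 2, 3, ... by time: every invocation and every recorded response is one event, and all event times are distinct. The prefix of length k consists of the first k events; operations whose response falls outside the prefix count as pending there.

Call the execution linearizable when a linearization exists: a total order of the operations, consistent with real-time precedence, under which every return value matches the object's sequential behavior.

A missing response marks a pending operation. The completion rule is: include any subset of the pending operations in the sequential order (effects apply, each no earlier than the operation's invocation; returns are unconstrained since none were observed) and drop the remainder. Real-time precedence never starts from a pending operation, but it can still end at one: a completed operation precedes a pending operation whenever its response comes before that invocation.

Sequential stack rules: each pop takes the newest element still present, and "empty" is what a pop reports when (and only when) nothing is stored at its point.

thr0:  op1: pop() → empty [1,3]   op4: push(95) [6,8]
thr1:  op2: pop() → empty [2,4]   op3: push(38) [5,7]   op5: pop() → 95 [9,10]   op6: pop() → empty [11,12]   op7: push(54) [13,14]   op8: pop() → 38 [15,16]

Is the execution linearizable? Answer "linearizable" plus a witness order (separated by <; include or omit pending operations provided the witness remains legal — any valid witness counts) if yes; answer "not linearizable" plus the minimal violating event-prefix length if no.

not linearizable — minimal violating prefix: 12 events

through event 11 a valid linearization exists; event 12 (op6 responding at time 12) ends that
6 completed operations, 4 real-time-consistent orders — every LIFO stack replay fails
take op1, op2, op3, op4, op5, op6: step 6 already fails, because op6 pop() → empty cannot occur there
take op1, op2, op4, op3, op5, op6: step 5 already fails, because op5 pop() → 95 cannot occur there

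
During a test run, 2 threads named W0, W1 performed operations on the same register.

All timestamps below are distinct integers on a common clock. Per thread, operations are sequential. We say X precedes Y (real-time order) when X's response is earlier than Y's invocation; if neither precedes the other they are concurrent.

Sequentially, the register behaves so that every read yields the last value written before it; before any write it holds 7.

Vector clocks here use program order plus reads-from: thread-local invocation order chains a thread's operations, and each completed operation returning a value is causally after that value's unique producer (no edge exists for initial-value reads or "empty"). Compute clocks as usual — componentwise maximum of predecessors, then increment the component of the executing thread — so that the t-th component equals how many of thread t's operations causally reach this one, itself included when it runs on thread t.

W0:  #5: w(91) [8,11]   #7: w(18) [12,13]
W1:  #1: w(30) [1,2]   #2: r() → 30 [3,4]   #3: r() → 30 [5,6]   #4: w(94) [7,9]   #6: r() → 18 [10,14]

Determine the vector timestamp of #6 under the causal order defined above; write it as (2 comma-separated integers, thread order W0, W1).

#1 (invocation 1): nothing precedes it; W1's component alone gives (0, 1)
#5 (invocation 8): nothing precedes it; W0's component alone gives (1, 0)
from VC(#1)=(0, 1), #2 (invoked 3) maxes components and bumps W1 → (0, 2)
from VC(#5)=(1, 0), #7 (invoked 12) maxes components and bumps W0 → (2, 0)
from VC(#1)=(0, 1), VC(#2)=(0, 2), #3 (invoked 5) maxes components and bumps W1 → (0, 3)
from VC(#3)=(0, 3), #4 (invoked 7) maxes components and bumps W1 → (0, 4)
from VC(#4)=(0, 4), VC(#7)=(2, 0), #6 (invoked 10) maxes components and bumps W1 → (2, 5)
target: VC(#6) = (2, 5)

(2, 5)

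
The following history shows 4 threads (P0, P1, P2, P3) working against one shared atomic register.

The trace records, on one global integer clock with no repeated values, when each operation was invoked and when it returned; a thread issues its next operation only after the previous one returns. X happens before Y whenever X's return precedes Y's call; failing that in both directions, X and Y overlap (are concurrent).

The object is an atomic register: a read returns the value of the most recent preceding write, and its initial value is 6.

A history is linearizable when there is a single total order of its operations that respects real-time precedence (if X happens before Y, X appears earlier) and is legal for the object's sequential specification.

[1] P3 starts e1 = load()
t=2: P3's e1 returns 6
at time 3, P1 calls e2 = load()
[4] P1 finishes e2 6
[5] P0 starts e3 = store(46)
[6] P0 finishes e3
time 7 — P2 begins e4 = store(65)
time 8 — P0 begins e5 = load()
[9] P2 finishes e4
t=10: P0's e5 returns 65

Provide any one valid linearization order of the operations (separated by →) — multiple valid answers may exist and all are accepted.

e1 → e2 → e3 → e4 → e5

1. e1 load() → 6, leaving value 6
2. e2 load() → 6, leaving value 6
3. e3 store(46), leaving value 46
4. e4 store(65), leaving value 65
5. e5 load() → 65, leaving value 65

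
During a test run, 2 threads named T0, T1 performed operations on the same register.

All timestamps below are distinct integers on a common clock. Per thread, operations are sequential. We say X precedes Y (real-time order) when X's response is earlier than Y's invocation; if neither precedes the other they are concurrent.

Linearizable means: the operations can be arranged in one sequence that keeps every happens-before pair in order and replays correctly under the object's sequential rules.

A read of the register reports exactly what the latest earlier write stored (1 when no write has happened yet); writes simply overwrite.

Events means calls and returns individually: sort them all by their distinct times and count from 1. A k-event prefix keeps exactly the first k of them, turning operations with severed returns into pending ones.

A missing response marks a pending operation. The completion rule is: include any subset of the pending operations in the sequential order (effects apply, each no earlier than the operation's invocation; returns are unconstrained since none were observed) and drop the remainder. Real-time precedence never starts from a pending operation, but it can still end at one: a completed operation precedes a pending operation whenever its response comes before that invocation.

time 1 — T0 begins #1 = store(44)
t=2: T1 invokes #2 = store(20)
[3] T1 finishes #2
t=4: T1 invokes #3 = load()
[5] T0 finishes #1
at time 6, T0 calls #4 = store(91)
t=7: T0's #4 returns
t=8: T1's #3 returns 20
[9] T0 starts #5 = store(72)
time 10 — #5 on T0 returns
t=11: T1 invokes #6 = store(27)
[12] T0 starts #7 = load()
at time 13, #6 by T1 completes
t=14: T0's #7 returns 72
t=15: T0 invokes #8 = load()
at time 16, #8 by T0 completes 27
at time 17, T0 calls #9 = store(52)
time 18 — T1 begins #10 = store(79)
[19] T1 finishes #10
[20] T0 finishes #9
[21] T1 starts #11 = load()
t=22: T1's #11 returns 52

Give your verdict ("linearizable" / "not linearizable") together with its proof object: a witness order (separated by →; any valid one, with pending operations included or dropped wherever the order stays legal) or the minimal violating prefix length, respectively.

linearizable — witness: #1 → #2 → #3 → #4 → #5 → #7 → #6 → #8 → #10 → #9 → #11

step 1: #1 store(44) — value 44
step 2: #2 store(20) — value 20
step 3: #3 load() → 20 — value 20
step 4: #4 store(91) — value 91
step 5: #5 store(72) — value 72
step 6: #7 load() → 72 — value 72
step 7: #6 store(27) — value 27
step 8: #8 load() → 27 — value 27
step 9: #10 store(79) — value 79
step 10: #9 store(52) — value 52
step 11: #11 load() → 52 — value 52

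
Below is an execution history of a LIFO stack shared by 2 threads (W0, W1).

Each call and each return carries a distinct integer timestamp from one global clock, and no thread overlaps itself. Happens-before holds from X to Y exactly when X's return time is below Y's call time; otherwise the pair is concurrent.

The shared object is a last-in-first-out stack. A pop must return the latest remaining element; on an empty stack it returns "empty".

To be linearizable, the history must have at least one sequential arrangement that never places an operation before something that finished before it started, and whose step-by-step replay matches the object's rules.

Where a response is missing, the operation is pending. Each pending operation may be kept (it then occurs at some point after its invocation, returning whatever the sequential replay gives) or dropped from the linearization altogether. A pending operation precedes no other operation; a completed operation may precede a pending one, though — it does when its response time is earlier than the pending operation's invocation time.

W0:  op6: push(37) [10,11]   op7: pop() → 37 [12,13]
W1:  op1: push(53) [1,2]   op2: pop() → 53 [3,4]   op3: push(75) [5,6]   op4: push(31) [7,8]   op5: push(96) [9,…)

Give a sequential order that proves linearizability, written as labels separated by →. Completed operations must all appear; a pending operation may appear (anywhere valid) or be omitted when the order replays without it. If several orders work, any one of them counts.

step 1: op1 push(53) — stack <53>
step 2: op2 pop() → 53 — stack <>
step 3: op3 push(75) — stack <75>
step 4: op4 push(31) — stack <75,31>
step 5: op5 push(96) (pending, included) — stack <75,31,96>
step 6: op6 push(37) — stack <75,31,96,37>
step 7: op7 pop() → 37 — stack <75,31,96>

op1 → op2 → op3 → op4 → op5 → op6 → op7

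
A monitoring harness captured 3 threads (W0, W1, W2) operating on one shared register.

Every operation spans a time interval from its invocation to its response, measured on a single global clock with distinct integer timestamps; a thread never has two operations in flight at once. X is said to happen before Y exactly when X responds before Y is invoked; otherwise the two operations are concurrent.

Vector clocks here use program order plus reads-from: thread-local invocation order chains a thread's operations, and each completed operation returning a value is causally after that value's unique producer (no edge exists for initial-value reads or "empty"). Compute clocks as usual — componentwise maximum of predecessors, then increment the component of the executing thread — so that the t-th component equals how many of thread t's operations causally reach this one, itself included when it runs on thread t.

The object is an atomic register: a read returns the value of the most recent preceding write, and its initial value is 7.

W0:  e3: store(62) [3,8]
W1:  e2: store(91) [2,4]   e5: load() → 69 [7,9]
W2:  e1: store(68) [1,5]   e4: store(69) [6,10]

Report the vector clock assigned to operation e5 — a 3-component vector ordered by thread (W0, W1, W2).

e1, invoked 1, has no incoming edges; only W2's bump applies → (0, 0, 1)
e2, invoked 2, has no incoming edges; only W1's bump applies → (0, 1, 0)
e3, invoked 3, has no incoming edges; only W0's bump applies → (1, 0, 0)
from VC(e1)=(0, 0, 1), e4 (invoked 6) maxes components and bumps W2 → (0, 0, 2)
from VC(e2)=(0, 1, 0), VC(e4)=(0, 0, 2), e5 (invoked 7) maxes components and bumps W1 → (0, 2, 2)
target: VC(e5) = (0, 2, 2)

(0, 2, 2)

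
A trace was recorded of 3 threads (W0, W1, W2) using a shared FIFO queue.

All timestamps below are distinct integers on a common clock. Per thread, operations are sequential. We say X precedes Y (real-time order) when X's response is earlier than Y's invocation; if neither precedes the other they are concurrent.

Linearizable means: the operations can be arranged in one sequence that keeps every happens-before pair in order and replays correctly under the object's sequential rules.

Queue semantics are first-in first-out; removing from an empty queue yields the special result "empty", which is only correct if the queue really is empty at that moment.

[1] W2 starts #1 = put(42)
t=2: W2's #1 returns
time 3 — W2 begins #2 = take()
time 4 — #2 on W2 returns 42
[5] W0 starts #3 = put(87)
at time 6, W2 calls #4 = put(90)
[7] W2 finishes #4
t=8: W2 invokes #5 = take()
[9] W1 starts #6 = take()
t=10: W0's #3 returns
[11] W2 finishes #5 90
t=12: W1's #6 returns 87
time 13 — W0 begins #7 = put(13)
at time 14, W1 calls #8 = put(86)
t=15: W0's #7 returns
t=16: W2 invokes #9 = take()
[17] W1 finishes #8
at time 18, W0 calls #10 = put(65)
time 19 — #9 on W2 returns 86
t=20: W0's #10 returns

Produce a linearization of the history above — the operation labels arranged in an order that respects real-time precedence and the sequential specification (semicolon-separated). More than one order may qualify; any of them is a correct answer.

#1; #2; #3; #4; #6; #5; #8; #7; #9; #10

step 1: #1 put(42) — queue <42>
step 2: #2 take() → 42 — queue <>
step 3: #3 put(87) — queue <87>
step 4: #4 put(90) — queue <87,90>
step 5: #6 take() → 87 — queue <90>
step 6: #5 take() → 90 — queue <>
step 7: #8 put(86) — queue <86>
step 8: #7 put(13) — queue <86,13>
step 9: #9 take() → 86 — queue <13>
step 10: #10 put(65) — queue <13,65>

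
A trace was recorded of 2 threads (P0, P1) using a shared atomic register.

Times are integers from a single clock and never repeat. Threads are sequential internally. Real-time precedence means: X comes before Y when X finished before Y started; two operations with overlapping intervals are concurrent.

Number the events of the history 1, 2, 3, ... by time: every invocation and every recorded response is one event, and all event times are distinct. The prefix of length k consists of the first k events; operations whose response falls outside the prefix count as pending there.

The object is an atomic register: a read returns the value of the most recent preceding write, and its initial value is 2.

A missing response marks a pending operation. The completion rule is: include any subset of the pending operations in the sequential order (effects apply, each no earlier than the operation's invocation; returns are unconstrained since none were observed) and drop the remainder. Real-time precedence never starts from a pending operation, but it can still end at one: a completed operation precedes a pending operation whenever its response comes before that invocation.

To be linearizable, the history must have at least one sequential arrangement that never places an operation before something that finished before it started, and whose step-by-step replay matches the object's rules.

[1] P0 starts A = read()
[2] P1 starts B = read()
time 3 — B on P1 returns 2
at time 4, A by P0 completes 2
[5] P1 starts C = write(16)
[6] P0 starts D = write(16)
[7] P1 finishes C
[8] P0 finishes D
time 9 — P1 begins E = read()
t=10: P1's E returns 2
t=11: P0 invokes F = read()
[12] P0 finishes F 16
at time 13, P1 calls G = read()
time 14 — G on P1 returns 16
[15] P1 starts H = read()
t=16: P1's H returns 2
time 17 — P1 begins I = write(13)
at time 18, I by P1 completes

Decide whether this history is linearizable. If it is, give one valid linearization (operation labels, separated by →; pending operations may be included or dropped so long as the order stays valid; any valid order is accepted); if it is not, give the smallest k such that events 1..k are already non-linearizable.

not linearizable — minimal violating prefix: 10 events

through event 9 a valid linearization exists; event 10 (E responding at time 10) ends that
every one of the 4 real-time-consistent orders over 5 completed atomic register ops fails the sequential spec
for example A, B, C, D, E fails at step 5: E read() → 2 is not legal there
for example A, B, D, C, E fails at step 5: E read() → 2 is not legal there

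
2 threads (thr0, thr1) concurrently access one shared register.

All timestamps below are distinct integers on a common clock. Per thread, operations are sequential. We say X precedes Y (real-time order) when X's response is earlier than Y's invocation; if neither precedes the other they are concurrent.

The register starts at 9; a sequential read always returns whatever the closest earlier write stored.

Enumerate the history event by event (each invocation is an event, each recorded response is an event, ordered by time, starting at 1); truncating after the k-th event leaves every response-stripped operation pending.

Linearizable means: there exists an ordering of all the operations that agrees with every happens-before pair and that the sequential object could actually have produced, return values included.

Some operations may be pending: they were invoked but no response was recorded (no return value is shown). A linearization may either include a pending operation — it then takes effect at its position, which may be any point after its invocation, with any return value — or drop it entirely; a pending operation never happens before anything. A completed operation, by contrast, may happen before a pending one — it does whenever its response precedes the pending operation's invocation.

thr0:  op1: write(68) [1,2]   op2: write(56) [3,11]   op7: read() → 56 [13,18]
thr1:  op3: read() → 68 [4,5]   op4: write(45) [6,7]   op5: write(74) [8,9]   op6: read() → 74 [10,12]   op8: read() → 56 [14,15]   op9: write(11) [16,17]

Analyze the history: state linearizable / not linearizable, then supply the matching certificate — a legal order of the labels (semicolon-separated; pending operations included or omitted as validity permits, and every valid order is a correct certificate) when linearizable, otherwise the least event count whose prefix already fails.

linearizable — witness: op1; op3; op4; op5; op6; op2; op7; op8; op9

after step 1 (op1 write(68)): value 68
after step 2 (op3 read() → 68): value 68
after step 3 (op4 write(45)): value 45
after step 4 (op5 write(74)): value 74
after step 5 (op6 read() → 74): value 74
after step 6 (op2 write(56)): value 56
after step 7 (op7 read() → 56): value 56
after step 8 (op8 read() → 56): value 56
after step 9 (op9 write(11)): value 11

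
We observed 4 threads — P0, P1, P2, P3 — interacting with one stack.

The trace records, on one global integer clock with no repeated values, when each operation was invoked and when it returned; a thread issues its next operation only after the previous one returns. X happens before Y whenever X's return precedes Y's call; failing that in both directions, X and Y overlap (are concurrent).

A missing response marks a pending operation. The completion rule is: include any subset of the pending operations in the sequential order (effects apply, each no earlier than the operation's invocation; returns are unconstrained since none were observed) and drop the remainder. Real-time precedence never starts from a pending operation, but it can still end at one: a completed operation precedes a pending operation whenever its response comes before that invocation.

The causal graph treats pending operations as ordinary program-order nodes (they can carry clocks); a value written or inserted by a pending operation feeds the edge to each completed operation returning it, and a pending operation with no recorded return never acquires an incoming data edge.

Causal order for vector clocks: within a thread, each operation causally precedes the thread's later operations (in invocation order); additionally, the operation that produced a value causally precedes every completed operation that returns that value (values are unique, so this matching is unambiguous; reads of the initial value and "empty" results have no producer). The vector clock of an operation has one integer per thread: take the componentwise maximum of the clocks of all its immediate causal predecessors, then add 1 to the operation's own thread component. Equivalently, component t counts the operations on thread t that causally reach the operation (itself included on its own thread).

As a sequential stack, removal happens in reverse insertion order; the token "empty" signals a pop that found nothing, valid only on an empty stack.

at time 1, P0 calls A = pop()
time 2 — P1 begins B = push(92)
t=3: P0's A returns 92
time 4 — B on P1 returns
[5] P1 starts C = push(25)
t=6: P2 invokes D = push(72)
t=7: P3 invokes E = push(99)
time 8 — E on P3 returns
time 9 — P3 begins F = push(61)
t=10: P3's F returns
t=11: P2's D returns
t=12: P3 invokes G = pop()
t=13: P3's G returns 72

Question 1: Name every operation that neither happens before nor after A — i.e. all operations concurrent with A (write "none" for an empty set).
A spans [1,3]: anything still running between times 1 and 3 counts as concurrent
B [2,4]: concurrent
C [5,…): after
D [6,11]: after
E [7,8]: after
F [9,10]: after
G [12,13]: after

B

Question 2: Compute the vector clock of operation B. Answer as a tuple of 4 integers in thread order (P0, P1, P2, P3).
VC(E, invoked at 7): no causal predecessors; +1 on P3 → (0, 0, 0, 1)
VC(D, invoked at 6): no causal predecessors; +1 on P2 → (0, 0, 1, 0)
VC(B, invoked at 2): no causal predecessors; +1 on P1 → (0, 1, 0, 0)
invoked at 9, F merges VC(E)=(0, 0, 0, 1) and bumps P3's slot → (0, 0, 0, 2)
invoked at 5, C merges VC(B)=(0, 1, 0, 0) and bumps P1's slot → (0, 2, 0, 0)
invoked at 1, A merges VC(B)=(0, 1, 0, 0) and bumps P0's slot → (1, 1, 0, 0)
invoked at 12, G merges VC(D)=(0, 0, 1, 0), VC(F)=(0, 0, 0, 2) and bumps P3's slot → (0, 0, 1, 3)
target: VC(B) = (0, 1, 0, 0)

(0, 1, 0, 0)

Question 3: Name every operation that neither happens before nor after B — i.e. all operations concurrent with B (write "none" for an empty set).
B runs from 2 to 4; window-overlapping ops are concurrent
A [1,3]: concurrent
C [5,…): after
D [6,11]: after
E [7,8]: after
F [9,10]: after
G [12,13]: after

A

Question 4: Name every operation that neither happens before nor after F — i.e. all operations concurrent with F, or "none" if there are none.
concurrent with F ([9,10]): every op whose interval crosses 9..10
A [1,3]: before
B [2,4]: before
C [5,…): concurrent
D [6,11]: concurrent
E [7,8]: before
G [12,13]: after

C, D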